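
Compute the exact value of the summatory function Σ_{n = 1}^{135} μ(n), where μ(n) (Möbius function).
Σ_{n ≤ 135} μ(n) = -1

Compute μ(n) for each 1 ≤ n ≤ 135: μ(1) = 1, μ(2) = -1, μ(3) = -1, μ(4) = 0, μ(5) = -1, μ(6) = 1, μ(7) = -1, μ(8) = 0, μ(9) = 0, μ(10) = 1, μ(11) = -1, μ(12) = 0, μ(13) = -1, μ(14) = 1, μ(15) = 1, μ(16) = 0, μ(17) = -1, μ(18) = 0, μ(19) = -1, μ(20) = 0, μ(21) = 1, μ(22) = 1, μ(23) = -1, μ(24) = 0, μ(25) = 0, μ(26) = 1, μ(27) = 0, μ(28) = 0, μ(29) = -1, μ(30) = -1, μ(31) = -1, μ(32) = 0, μ(33) = 1, μ(34) = 1, μ(35) = 1, μ(36) = 0, μ(37) = -1, μ(38) = 1, μ(39) = 1, μ(40) = 0, μ(41) = -1, μ(42) = -1, μ(43) = -1, μ(44) = 0, μ(45) = 0, μ(46) = 1, μ(47) = -1, μ(48) = 0, μ(49) = 0, μ(50) = 0, μ(51) = 1, μ(52) = 0, μ(53) = -1, μ(54) = 0, μ(55) = 1, μ(56) = 0, μ(57) = 1, μ(58) = 1, μ(59) = -1, μ(60) = 0, μ(61) = -1, μ(62) = 1, μ(63) = 0, μ(64) = 0, μ(65) = 1, μ(66) = -1, μ(67) = -1, μ(68) = 0, μ(69) = 1, μ(70) = -1, μ(71) = -1, μ(72) = 0, μ(73) = -1, μ(74) = 1, μ(75) = 0, μ(76) = 0, μ(77) = 1, μ(78) = -1, μ(79) = -1, μ(80) = 0, μ(81) = 0, μ(82) = 1, μ(83) = -1, μ(84) = 0, μ(85) = 1, μ(86) = 1, μ(87) = 1, μ(88) = 0, μ(89) = -1, μ(90) = 0, μ(91) = 1, μ(92) = 0, μ(93) = 1, μ(94) = 1, μ(95) = 1, μ(96) = 0, μ(97) = -1, μ(98) = 0, μ(99) = 0, μ(100) = 0, μ(101) = -1, μ(102) = -1, μ(103) = -1, μ(104) = 0, μ(105) = -1, μ(106) = 1, μ(107) = -1, μ(108) = 0, μ(109) = -1, μ(110) = -1, μ(111) = 1, μ(112) = 0, μ(113) = -1, μ(114) = -1, μ(115) = 1, μ(116) = 0, μ(117) = 0, μ(118) = 1, μ(119) = 1, μ(120) = 0, μ(121) = 0, μ(122) = 1, μ(123) = 1, μ(124) = 0, μ(125) = 0, μ(126) = 0, μ(127) = -1, μ(128) = 0, μ(129) = 1, μ(130) = -1, μ(131) = -1, μ(132) = 0, μ(133) = 1, μ(134) = 1, μ(135) = 0. Summing all 135 values: -1. (Mertens function M(x) = Σ_{n ≤ x} μ(n); on average M(x) should be small (PNT ⟺ M(x) = o(x)).)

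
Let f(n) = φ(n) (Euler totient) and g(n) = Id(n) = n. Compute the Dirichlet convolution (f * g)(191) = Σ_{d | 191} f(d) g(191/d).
(φ * Id)(191) = 381

Divisors of 191: [1, 191]. For each d | 191:
  d = 1: φ(1) · Id(191/1) = 1 · 191 = 191
  d = 191: φ(191) · Id(191/191) = 190 · 1 = 190
Summing: (φ * Id)(191) = 191 + 190 = 381.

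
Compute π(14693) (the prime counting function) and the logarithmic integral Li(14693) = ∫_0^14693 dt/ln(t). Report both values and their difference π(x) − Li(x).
π(14693) = 1719;  Li(14693) ≈ 1744.66;  π(x) − Li(x) ≈ -25.66.

Direct count of primes ≤ 14693 gives π(14693) = 1719. Numerical evaluation of the logarithmic integral gives Li(14693) ≈ 1744.66. The difference π(x) − Li(x) ≈ -25.66 is typically negative for small/moderate x (Li(x) overestimates), though Littlewood's theorem shows this sign changes infinitely often.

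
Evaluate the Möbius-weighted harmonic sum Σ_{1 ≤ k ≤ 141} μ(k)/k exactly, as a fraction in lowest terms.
Σ μ(k)/k = -26068950431314638702419625135422559041799213864607621/3338215550199730022503077710549980019122111551066811030

Values of μ(k) for 1 ≤ k ≤ 141: μ(1) = 1, μ(2) = -1, μ(3) = -1, μ(5) = -1, μ(6) = 1, μ(7) = -1, μ(10) = 1, μ(11) = -1, μ(13) = -1, μ(14) = 1, μ(15) = 1, μ(17) = -1, μ(19) = -1, μ(21) = 1, μ(22) = 1, μ(23) = -1, μ(26) = 1, μ(29) = -1, μ(30) = -1, μ(31) = -1, μ(33) = 1, μ(34) = 1, μ(35) = 1, μ(37) = -1, μ(38) = 1, μ(39) = 1, μ(41) = -1, μ(42) = -1, μ(43) = -1, μ(46) = 1, μ(47) = -1, μ(51) = 1, μ(53) = -1, μ(55) = 1, μ(57) = 1, μ(58) = 1, μ(59) = -1, μ(61) = -1, μ(62) = 1, μ(65) = 1, μ(66) = -1, μ(67) = -1, μ(69) = 1, μ(70) = -1, μ(71) = -1, μ(73) = -1, μ(74) = 1, μ(77) = 1, μ(78) = -1, μ(79) = -1, μ(82) = 1, μ(83) = -1, μ(85) = 1, μ(86) = 1, μ(87) = 1, μ(89) = -1, μ(91) = 1, μ(93) = 1, μ(94) = 1, μ(95) = 1, μ(97) = -1, μ(101) = -1, μ(102) = -1, μ(103) = -1, μ(105) = -1, μ(106) = 1, μ(107) = -1, μ(109) = -1, μ(110) = -1, μ(111) = 1, μ(113) = -1, μ(114) = -1, μ(115) = 1, μ(118) = 1, μ(119) = 1, μ(122) = 1, μ(123) = 1, μ(127) = -1, μ(129) = 1, μ(130) = -1, μ(131) = -1, μ(133) = 1, μ(134) = 1, μ(137) = -1, μ(138) = -1, μ(139) = -1, μ(141) = 1, with μ = 0 on non-squarefree integers. Summing μ(k)/k for k where μ(k) ≠ 0 gives -26068950431314638702419625135422559041799213864607621/3338215550199730022503077710549980019122111551066811030 ≈ -0.0078. (PNT ⟺ this sum → 0 as n → ∞.)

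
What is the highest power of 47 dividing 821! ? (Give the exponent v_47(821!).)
v_47(821!) = 17

Legendre's formula: v_p(n!) = Σ_{k ≥ 1} ⌊n / p^k⌋. For p = 47, n = 821, the terms are:
  ⌊821/47^1⌋ = ⌊821/47⌋ = 17
(the next term ⌊821/47^2⌋ = 0, terminating the sum). Summing: v_47(821!) = 17 = 17.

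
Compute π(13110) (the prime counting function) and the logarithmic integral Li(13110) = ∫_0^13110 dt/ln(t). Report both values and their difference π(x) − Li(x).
π(13110) = 1560;  Li(13110) ≈ 1578.72;  π(x) − Li(x) ≈ -18.72.

Direct count of primes ≤ 13110 gives π(13110) = 1560. Numerical evaluation of the logarithmic integral gives Li(13110) ≈ 1578.72. The difference π(x) − Li(x) ≈ -18.72 is typically negative for small/moderate x (Li(x) overestimates), though Littlewood's theorem shows this sign changes infinitely often.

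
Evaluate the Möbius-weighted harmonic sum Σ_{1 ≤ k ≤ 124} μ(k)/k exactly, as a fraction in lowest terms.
Σ μ(k)/k = 23090940688334333795050585396213953208427071/3161005464041760778814520629154366249327468699

Values of μ(k) for 1 ≤ k ≤ 124: μ(1) = 1, μ(2) = -1, μ(3) = -1, μ(5) = -1, μ(6) = 1, μ(7) = -1, μ(10) = 1, μ(11) = -1, μ(13) = -1, μ(14) = 1, μ(15) = 1, μ(17) = -1, μ(19) = -1, μ(21) = 1, μ(22) = 1, μ(23) = -1, μ(26) = 1, μ(29) = -1, μ(30) = -1, μ(31) = -1, μ(33) = 1, μ(34) = 1, μ(35) = 1, μ(37) = -1, μ(38) = 1, μ(39) = 1, μ(41) = -1, μ(42) = -1, μ(43) = -1, μ(46) = 1, μ(47) = -1, μ(51) = 1, μ(53) = -1, μ(55) = 1, μ(57) = 1, μ(58) = 1, μ(59) = -1, μ(61) = -1, μ(62) = 1, μ(65) = 1, μ(66) = -1, μ(67) = -1, μ(69) = 1, μ(70) = -1, μ(71) = -1, μ(73) = -1, μ(74) = 1, μ(77) = 1, μ(78) = -1, μ(79) = -1, μ(82) = 1, μ(83) = -1, μ(85) = 1, μ(86) = 1, μ(87) = 1, μ(89) = -1, μ(91) = 1, μ(93) = 1, μ(94) = 1, μ(95) = 1, μ(97) = -1, μ(101) = -1, μ(102) = -1, μ(103) = -1, μ(105) = -1, μ(106) = 1, μ(107) = -1, μ(109) = -1, μ(110) = -1, μ(111) = 1, μ(113) = -1, μ(114) = -1, μ(115) = 1, μ(118) = 1, μ(119) = 1, μ(122) = 1, μ(123) = 1, with μ = 0 on non-squarefree integers. Summing μ(k)/k for k where μ(k) ≠ 0 gives 23090940688334333795050585396213953208427071/3161005464041760778814520629154366249327468699 ≈ 0.0073. (PNT ⟺ this sum → 0 as n → ∞.)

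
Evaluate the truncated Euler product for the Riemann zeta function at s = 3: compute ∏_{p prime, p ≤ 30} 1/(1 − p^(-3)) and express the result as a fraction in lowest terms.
∏ = 1089297728822056325/906313660797210624

The primes p ≤ 30 are [2, 3, 5, 7, 11, 13, 17, 19, 23, 29]. For each prime, (1 − 1/p^3)^(-1) = p^3 / (p^3 − 1). The product is (1 − 1/2^3)^(-1), (1 − 1/3^3)^(-1), (1 − 1/5^3)^(-1), (1 − 1/7^3)^(-1), (1 − 1/11^3)^(-1), (1 − 1/13^3)^(-1), (1 − 1/17^3)^(-1), (1 − 1/19^3)^(-1), (1 − 1/23^3)^(-1), (1 − 1/29^3)^(-1) = ∏ p^3 / (p^3 − 1) = 1089297728822056325/906313660797210624.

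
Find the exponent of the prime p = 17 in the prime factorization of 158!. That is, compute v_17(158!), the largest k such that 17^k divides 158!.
v_17(158!) = 9

Legendre's formula: v_p(n!) = Σ_{k ≥ 1} ⌊n / p^k⌋. For p = 17, n = 158, the terms are:
  ⌊158/17^1⌋ = ⌊158/17⌋ = 9
(the next term ⌊158/17^2⌋ = 0, terminating the sum). Summing: v_17(158!) = 9 = 9.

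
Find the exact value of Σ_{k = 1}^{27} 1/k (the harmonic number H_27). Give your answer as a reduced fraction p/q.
H_27 = 312536252003/80313433200

Direct summation: H_27 = 1 + 1/2 + ... + 1/27. The least common denominator is lcm(1, ..., 27) = 80313433200; over this denominator the numerator is 80313433200 + 40156716600 + 26771144400 + 20078358300 + 16062686640 + 13385572200 + 11473347600 + 10039179150 + 8923714800 + 8031343320 + 7301221200 + 6692786100 + 6177956400 + 5736673800 + 5354228880 + 5019589575 + 4724319600 + 4461857400 + 4227022800 + 4015671660 + 3824449200 + 3650610600 + 3491888400 + 3346393050 + 3212537328 + 3088978200 + 2974571600 = 312536252003, so H_27 = 312536252003/80313433200 (already in lowest terms) ≈ 3.89146. (The PNT-adjacent estimate ln(27) + γ ≈ 3.87305 matches within O(1/n).)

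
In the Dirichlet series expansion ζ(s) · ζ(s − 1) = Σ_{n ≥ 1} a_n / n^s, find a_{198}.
σ(198) = 468

In the product (Σ m^0/m^s)(Σ k / k^s) = Σ (Σ_{d | n} d) / n^s, the coefficient of 1/n^s is σ(n) = Σ_{d | n} d. For n = 198, divisors are [1, 2, 3, 6, 9, 11, 18, 22, 33, 66, 99, 198]; summing: σ(198) = 468.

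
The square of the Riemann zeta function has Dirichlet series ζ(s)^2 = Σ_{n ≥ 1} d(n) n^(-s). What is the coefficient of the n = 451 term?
d(451) = 4

ζ(s)^2 = (Σ 1/m^s)(Σ 1/k^s). The coefficient of 1/n^s in the product is the number of ordered pairs (m, k) with mk = n, which equals d(n). For n = 451, divisors are [1, 11, 41, 451], so d(451) = 4.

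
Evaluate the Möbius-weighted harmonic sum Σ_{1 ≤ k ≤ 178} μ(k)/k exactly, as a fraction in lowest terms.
Σ μ(k)/k = 125709062959160573557671617219832045395728751290214311430782016431/166589903787325219380851695350896256250980509594874862046961683989710

Values of μ(k) for 1 ≤ k ≤ 178: μ(1) = 1, μ(2) = -1, μ(3) = -1, μ(5) = -1, μ(6) = 1, μ(7) = -1, μ(10) = 1, μ(11) = -1, μ(13) = -1, μ(14) = 1, μ(15) = 1, μ(17) = -1, μ(19) = -1, μ(21) = 1, μ(22) = 1, μ(23) = -1, μ(26) = 1, μ(29) = -1, μ(30) = -1, μ(31) = -1, μ(33) = 1, μ(34) = 1, μ(35) = 1, μ(37) = -1, μ(38) = 1, μ(39) = 1, μ(41) = -1, μ(42) = -1, μ(43) = -1, μ(46) = 1, μ(47) = -1, μ(51) = 1, μ(53) = -1, μ(55) = 1, μ(57) = 1, μ(58) = 1, μ(59) = -1, μ(61) = -1, μ(62) = 1, μ(65) = 1, μ(66) = -1, μ(67) = -1, μ(69) = 1, μ(70) = -1, μ(71) = -1, μ(73) = -1, μ(74) = 1, μ(77) = 1, μ(78) = -1, μ(79) = -1, μ(82) = 1, μ(83) = -1, μ(85) = 1, μ(86) = 1, μ(87) = 1, μ(89) = -1, μ(91) = 1, μ(93) = 1, μ(94) = 1, μ(95) = 1, μ(97) = -1, μ(101) = -1, μ(102) = -1, μ(103) = -1, μ(105) = -1, μ(106) = 1, μ(107) = -1, μ(109) = -1, μ(110) = -1, μ(111) = 1, μ(113) = -1, μ(114) = -1, μ(115) = 1, μ(118) = 1, μ(119) = 1, μ(122) = 1, μ(123) = 1, μ(127) = -1, μ(129) = 1, μ(130) = -1, μ(131) = -1, μ(133) = 1, μ(134) = 1, μ(137) = -1, μ(138) = -1, μ(139) = -1, μ(141) = 1, μ(142) = 1, μ(143) = 1, μ(145) = 1, μ(146) = 1, μ(149) = -1, μ(151) = -1, μ(154) = -1, μ(155) = 1, μ(157) = -1, μ(158) = 1, μ(159) = 1, μ(161) = 1, μ(163) = -1, μ(165) = -1, μ(166) = 1, μ(167) = -1, μ(170) = -1, μ(173) = -1, μ(174) = -1, μ(177) = 1, μ(178) = 1, with μ = 0 on non-squarefree integers. Summing μ(k)/k for k where μ(k) ≠ 0 gives 125709062959160573557671617219832045395728751290214311430782016431/166589903787325219380851695350896256250980509594874862046961683989710 ≈ 0.0008. (PNT ⟺ this sum → 0 as n → ∞.)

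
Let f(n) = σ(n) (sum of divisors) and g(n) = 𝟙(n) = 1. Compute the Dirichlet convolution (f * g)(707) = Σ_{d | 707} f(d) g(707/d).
(σ * 𝟙)(707) = 927

Divisors of 707: [1, 7, 101, 707]. For each d | 707:
  d = 1: σ(1) · 𝟙(707/1) = 1 · 1 = 1
  d = 7: σ(7) · 𝟙(707/7) = 8 · 1 = 8
  d = 101: σ(101) · 𝟙(707/101) = 102 · 1 = 102
  d = 707: σ(707) · 𝟙(707/707) = 816 · 1 = 816
Summing: (σ * 𝟙)(707) = 1 + 8 + 102 + 816 = 927.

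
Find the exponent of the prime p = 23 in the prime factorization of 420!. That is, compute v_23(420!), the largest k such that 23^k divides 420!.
v_23(420!) = 18

Legendre's formula: v_p(n!) = Σ_{k ≥ 1} ⌊n / p^k⌋. For p = 23, n = 420, the terms are:
  ⌊420/23^1⌋ = ⌊420/23⌋ = 18
(the next term ⌊420/23^2⌋ = 0, terminating the sum). Summing: v_23(420!) = 18 = 18.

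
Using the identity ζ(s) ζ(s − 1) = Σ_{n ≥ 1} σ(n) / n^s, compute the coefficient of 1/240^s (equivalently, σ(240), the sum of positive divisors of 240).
σ(240) = 744

In the product (Σ m^0/m^s)(Σ k / k^s) = Σ (Σ_{d | n} d) / n^s, the coefficient of 1/n^s is σ(n) = Σ_{d | n} d. For n = 240, divisors are [1, 2, 3, 4, 5, 6, 8, 10, 12, 15, 16, 20, 24, 30, 40, 48, 60, 80, 120, 240]; summing: σ(240) = 744.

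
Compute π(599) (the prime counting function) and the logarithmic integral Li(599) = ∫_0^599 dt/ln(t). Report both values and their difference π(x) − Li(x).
π(599) = 109;  Li(599) ≈ 117.49;  π(x) − Li(x) ≈ -8.49.

Direct count of primes ≤ 599 gives π(599) = 109. Numerical evaluation of the logarithmic integral gives Li(599) ≈ 117.49. The difference π(x) − Li(x) ≈ -8.49 is typically negative for small/moderate x (Li(x) overestimates), though Littlewood's theorem shows this sign changes infinitely often.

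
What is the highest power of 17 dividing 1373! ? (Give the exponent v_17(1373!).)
v_17(1373!) = 84

Legendre's formula: v_p(n!) = Σ_{k ≥ 1} ⌊n / p^k⌋. For p = 17, n = 1373, the terms are:
  ⌊1373/17^1⌋ = ⌊1373/17⌋ = 80
  ⌊1373/17^2⌋ = ⌊1373/289⌋ = 4
(the next term ⌊1373/17^3⌋ = 0, terminating the sum). Summing: v_17(1373!) = 80 + 4 = 84.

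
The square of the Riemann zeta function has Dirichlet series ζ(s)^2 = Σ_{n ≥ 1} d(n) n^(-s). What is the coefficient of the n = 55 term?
d(55) = 4

ζ(s)^2 = (Σ 1/m^s)(Σ 1/k^s). The coefficient of 1/n^s in the product is the number of ordered pairs (m, k) with mk = n, which equals d(n). For n = 55, divisors are [1, 5, 11, 55], so d(55) = 4.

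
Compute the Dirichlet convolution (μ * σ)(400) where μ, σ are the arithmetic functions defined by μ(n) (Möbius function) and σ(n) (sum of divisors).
(μ * σ)(400) = 400

Divisors of 400: [1, 2, 4, 5, 8, 10, 16, 20, 25, 40, 50, 80, 100, 200, 400]. For each d | 400:
  d = 1: μ(1) · σ(400/1) = 1 · 961 = 961
  d = 2: μ(2) · σ(400/2) = -1 · 465 = -465
  d = 4: μ(4) · σ(400/4) = 0 · 217 = 0
  d = 5: μ(5) · σ(400/5) = -1 · 186 = -186
  d = 8: μ(8) · σ(400/8) = 0 · 93 = 0
  d = 10: μ(10) · σ(400/10) = 1 · 90 = 90
  d = 16: μ(16) · σ(400/16) = 0 · 31 = 0
  d = 20: μ(20) · σ(400/20) = 0 · 42 = 0
  d = 25: μ(25) · σ(400/25) = 0 · 31 = 0
  d = 40: μ(40) · σ(400/40) = 0 · 18 = 0
  d = 50: μ(50) · σ(400/50) = 0 · 15 = 0
  d = 80: μ(80) · σ(400/80) = 0 · 6 = 0
  d = 100: μ(100) · σ(400/100) = 0 · 7 = 0
  d = 200: μ(200) · σ(400/200) = 0 · 3 = 0
  d = 400: μ(400) · σ(400/400) = 0 · 1 = 0
Summing: (μ * σ)(400) = 961 + -465 + 0 + -186 + 0 + 90 + 0 + 0 + 0 + 0 + 0 + 0 + 0 + 0 + 0 = 400.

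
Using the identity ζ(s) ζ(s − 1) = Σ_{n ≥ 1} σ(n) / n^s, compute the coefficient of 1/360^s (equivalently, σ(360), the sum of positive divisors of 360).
σ(360) = 1170

In the product (Σ m^0/m^s)(Σ k / k^s) = Σ (Σ_{d | n} d) / n^s, the coefficient of 1/n^s is σ(n) = Σ_{d | n} d. For n = 360, divisors are [1, 2, 3, 4, 5, 6, 8, 9, 10, 12, 15, 18, 20, 24, 30, 36, 40, 45, 60, 72, 90, 120, 180, 360]; summing: σ(360) = 1170.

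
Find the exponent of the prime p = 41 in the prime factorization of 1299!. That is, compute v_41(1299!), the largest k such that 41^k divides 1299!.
v_41(1299!) = 31

Legendre's formula: v_p(n!) = Σ_{k ≥ 1} ⌊n / p^k⌋. For p = 41, n = 1299, the terms are:
  ⌊1299/41^1⌋ = ⌊1299/41⌋ = 31
(the next term ⌊1299/41^2⌋ = 0, terminating the sum). Summing: v_41(1299!) = 31 = 31.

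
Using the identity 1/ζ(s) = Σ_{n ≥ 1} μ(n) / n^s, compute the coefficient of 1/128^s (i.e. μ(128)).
μ(128) = 0

Factor n = 128 = 2^7. μ(n) = 0 if any exponent ≥ 2 (not squarefree); otherwise μ(n) = (−1)^{ω(n)} where ω(n) is the number of distinct prime factors. Applying: μ(128) = 0.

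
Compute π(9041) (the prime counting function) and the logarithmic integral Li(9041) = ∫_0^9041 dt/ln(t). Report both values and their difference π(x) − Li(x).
π(9041) = 1123;  Li(9041) ≈ 1141.45;  π(x) − Li(x) ≈ -18.45.

Direct count of primes ≤ 9041 gives π(9041) = 1123. Numerical evaluation of the logarithmic integral gives Li(9041) ≈ 1141.45. The difference π(x) − Li(x) ≈ -18.45 is typically negative for small/moderate x (Li(x) overestimates), though Littlewood's theorem shows this sign changes infinitely often.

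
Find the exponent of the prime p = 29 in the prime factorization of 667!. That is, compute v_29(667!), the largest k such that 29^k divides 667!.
v_29(667!) = 23

Legendre's formula: v_p(n!) = Σ_{k ≥ 1} ⌊n / p^k⌋. For p = 29, n = 667, the terms are:
  ⌊667/29^1⌋ = ⌊667/29⌋ = 23
(the next term ⌊667/29^2⌋ = 0, terminating the sum). Summing: v_29(667!) = 23 = 23.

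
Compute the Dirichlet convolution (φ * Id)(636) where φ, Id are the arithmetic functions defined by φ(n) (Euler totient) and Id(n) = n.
(φ * Id)(636) = 4200

Divisors of 636: [1, 2, 3, 4, 6, 12, 53, 106, 159, 212, 318, 636]. For each d | 636:
  d = 1: φ(1) · Id(636/1) = 1 · 636 = 636
  d = 2: φ(2) · Id(636/2) = 1 · 318 = 318
  d = 3: φ(3) · Id(636/3) = 2 · 212 = 424
  d = 4: φ(4) · Id(636/4) = 2 · 159 = 318
  d = 6: φ(6) · Id(636/6) = 2 · 106 = 212
  d = 12: φ(12) · Id(636/12) = 4 · 53 = 212
  d = 53: φ(53) · Id(636/53) = 52 · 12 = 624
  d = 106: φ(106) · Id(636/106) = 52 · 6 = 312
  d = 159: φ(159) · Id(636/159) = 104 · 4 = 416
  d = 212: φ(212) · Id(636/212) = 104 · 3 = 312
  d = 318: φ(318) · Id(636/318) = 104 · 2 = 208
  d = 636: φ(636) · Id(636/636) = 208 · 1 = 208
Summing: (φ * Id)(636) = 636 + 318 + 424 + 318 + 212 + 212 + 624 + 312 + 416 + 312 + 208 + 208 = 4200.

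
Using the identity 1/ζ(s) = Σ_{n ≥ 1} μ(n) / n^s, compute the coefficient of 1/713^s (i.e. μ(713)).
μ(713) = 1

Factor n = 713 = 23 · 31. μ(n) = 0 if any exponent ≥ 2 (not squarefree); otherwise μ(n) = (−1)^{ω(n)} where ω(n) is the number of distinct prime factors. Applying: μ(713) = 1.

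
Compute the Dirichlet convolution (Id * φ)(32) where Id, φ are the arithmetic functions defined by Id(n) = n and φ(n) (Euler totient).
(Id * φ)(32) = 112

Divisors of 32: [1, 2, 4, 8, 16, 32]. For each d | 32:
  d = 1: Id(1) · φ(32/1) = 1 · 16 = 16
  d = 2: Id(2) · φ(32/2) = 2 · 8 = 16
  d = 4: Id(4) · φ(32/4) = 4 · 4 = 16
  d = 8: Id(8) · φ(32/8) = 8 · 2 = 16
  d = 16: Id(16) · φ(32/16) = 16 · 1 = 16
  d = 32: Id(32) · φ(32/32) = 32 · 1 = 32
Summing: (Id * φ)(32) = 16 + 16 + 16 + 16 + 16 + 32 = 112.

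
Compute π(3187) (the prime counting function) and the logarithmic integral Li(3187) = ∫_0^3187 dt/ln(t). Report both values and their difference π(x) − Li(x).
π(3187) = 451;  Li(3187) ≈ 466.03;  π(x) − Li(x) ≈ -15.03.

Direct count of primes ≤ 3187 gives π(3187) = 451. Numerical evaluation of the logarithmic integral gives Li(3187) ≈ 466.03. The difference π(x) − Li(x) ≈ -15.03 is typically negative for small/moderate x (Li(x) overestimates), though Littlewood's theorem shows this sign changes infinitely often.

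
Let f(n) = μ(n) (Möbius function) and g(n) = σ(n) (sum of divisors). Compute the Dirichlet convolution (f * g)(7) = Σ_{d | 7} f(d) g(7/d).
(μ * σ)(7) = 7

Divisors of 7: [1, 7]. For each d | 7:
  d = 1: μ(1) · σ(7/1) = 1 · 8 = 8
  d = 7: μ(7) · σ(7/7) = -1 · 1 = -1
Summing: (μ * σ)(7) = 8 + -1 = 7.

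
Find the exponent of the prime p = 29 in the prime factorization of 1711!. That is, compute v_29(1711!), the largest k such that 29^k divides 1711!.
v_29(1711!) = 61

Legendre's formula: v_p(n!) = Σ_{k ≥ 1} ⌊n / p^k⌋. For p = 29, n = 1711, the terms are:
  ⌊1711/29^1⌋ = ⌊1711/29⌋ = 59
  ⌊1711/29^2⌋ = ⌊1711/841⌋ = 2
(the next term ⌊1711/29^3⌋ = 0, terminating the sum). Summing: v_29(1711!) = 59 + 2 = 61.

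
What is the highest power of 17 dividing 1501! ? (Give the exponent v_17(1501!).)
v_17(1501!) = 93

Legendre's formula: v_p(n!) = Σ_{k ≥ 1} ⌊n / p^k⌋. For p = 17, n = 1501, the terms are:
  ⌊1501/17^1⌋ = ⌊1501/17⌋ = 88
  ⌊1501/17^2⌋ = ⌊1501/289⌋ = 5
(the next term ⌊1501/17^3⌋ = 0, terminating the sum). Summing: v_17(1501!) = 88 + 5 = 93.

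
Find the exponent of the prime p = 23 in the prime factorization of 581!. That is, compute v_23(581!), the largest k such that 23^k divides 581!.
v_23(581!) = 26

Legendre's formula: v_p(n!) = Σ_{k ≥ 1} ⌊n / p^k⌋. For p = 23, n = 581, the terms are:
  ⌊581/23^1⌋ = ⌊581/23⌋ = 25
  ⌊581/23^2⌋ = ⌊581/529⌋ = 1
(the next term ⌊581/23^3⌋ = 0, terminating the sum). Summing: v_23(581!) = 25 + 1 = 26.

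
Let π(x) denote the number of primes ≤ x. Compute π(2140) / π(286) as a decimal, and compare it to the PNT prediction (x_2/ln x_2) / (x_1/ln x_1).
π(2140)/π(286) = 322/61 ≈ 5.2787;  PNT prediction ≈ 5.5188.

π(286) = 61 and π(2140) = 322, so π(2140)/π(286) ≈ 5.2787. The PNT-predicted ratio is (2140/ln(2140)) / (286/ln(286)) ≈ 5.5188. The two agree to within a few percent, as expected.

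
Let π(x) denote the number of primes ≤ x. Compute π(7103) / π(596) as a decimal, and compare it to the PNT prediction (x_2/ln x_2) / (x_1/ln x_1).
π(7103)/π(596) = 910/108 ≈ 8.4259;  PNT prediction ≈ 8.5876.

π(596) = 108 and π(7103) = 910, so π(7103)/π(596) ≈ 8.4259. The PNT-predicted ratio is (7103/ln(7103)) / (596/ln(596)) ≈ 8.5876. The two agree to within a few percent, as expected.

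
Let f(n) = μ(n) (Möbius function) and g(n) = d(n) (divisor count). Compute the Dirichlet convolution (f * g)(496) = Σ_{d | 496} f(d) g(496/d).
(μ * d)(496) = 1

Divisors of 496: [1, 2, 4, 8, 16, 31, 62, 124, 248, 496]. For each d | 496:
  d = 1: μ(1) · d(496/1) = 1 · 10 = 10
  d = 2: μ(2) · d(496/2) = -1 · 8 = -8
  d = 4: μ(4) · d(496/4) = 0 · 6 = 0
  d = 8: μ(8) · d(496/8) = 0 · 4 = 0
  d = 16: μ(16) · d(496/16) = 0 · 2 = 0
  d = 31: μ(31) · d(496/31) = -1 · 5 = -5
  d = 62: μ(62) · d(496/62) = 1 · 4 = 4
  d = 124: μ(124) · d(496/124) = 0 · 3 = 0
  d = 248: μ(248) · d(496/248) = 0 · 2 = 0
  d = 496: μ(496) · d(496/496) = 0 · 1 = 0
Summing: (μ * d)(496) = 10 + -8 + 0 + 0 + 0 + -5 + 4 + 0 + 0 + 0 = 1.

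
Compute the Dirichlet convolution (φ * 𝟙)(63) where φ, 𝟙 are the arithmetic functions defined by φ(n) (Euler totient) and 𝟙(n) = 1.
(φ * 𝟙)(63) = 63

Divisors of 63: [1, 3, 7, 9, 21, 63]. For each d | 63:
  d = 1: φ(1) · 𝟙(63/1) = 1 · 1 = 1
  d = 3: φ(3) · 𝟙(63/3) = 2 · 1 = 2
  d = 7: φ(7) · 𝟙(63/7) = 6 · 1 = 6
  d = 9: φ(9) · 𝟙(63/9) = 6 · 1 = 6
  d = 21: φ(21) · 𝟙(63/21) = 12 · 1 = 12
  d = 63: φ(63) · 𝟙(63/63) = 36 · 1 = 36
Summing: (φ * 𝟙)(63) = 1 + 2 + 6 + 6 + 12 + 36 = 63.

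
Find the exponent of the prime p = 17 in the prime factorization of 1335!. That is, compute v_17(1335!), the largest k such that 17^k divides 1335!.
v_17(1335!) = 82

Legendre's formula: v_p(n!) = Σ_{k ≥ 1} ⌊n / p^k⌋. For p = 17, n = 1335, the terms are:
  ⌊1335/17^1⌋ = ⌊1335/17⌋ = 78
  ⌊1335/17^2⌋ = ⌊1335/289⌋ = 4
(the next term ⌊1335/17^3⌋ = 0, terminating the sum). Summing: v_17(1335!) = 78 + 4 = 82.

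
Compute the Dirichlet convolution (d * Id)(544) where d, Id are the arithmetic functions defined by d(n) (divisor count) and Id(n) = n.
(d * Id)(544) = 2280

Divisors of 544: [1, 2, 4, 8, 16, 17, 32, 34, 68, 136, 272, 544]. For each d | 544:
  d = 1: d(1) · Id(544/1) = 1 · 544 = 544
  d = 2: d(2) · Id(544/2) = 2 · 272 = 544
  d = 4: d(4) · Id(544/4) = 3 · 136 = 408
  d = 8: d(8) · Id(544/8) = 4 · 68 = 272
  d = 16: d(16) · Id(544/16) = 5 · 34 = 170
  d = 17: d(17) · Id(544/17) = 2 · 32 = 64
  d = 32: d(32) · Id(544/32) = 6 · 17 = 102
  d = 34: d(34) · Id(544/34) = 4 · 16 = 64
  d = 68: d(68) · Id(544/68) = 6 · 8 = 48
  d = 136: d(136) · Id(544/136) = 8 · 4 = 32
  d = 272: d(272) · Id(544/272) = 10 · 2 = 20
  d = 544: d(544) · Id(544/544) = 12 · 1 = 12
Summing: (d * Id)(544) = 544 + 544 + 408 + 272 + 170 + 64 + 102 + 64 + 48 + 32 + 20 + 12 = 2280.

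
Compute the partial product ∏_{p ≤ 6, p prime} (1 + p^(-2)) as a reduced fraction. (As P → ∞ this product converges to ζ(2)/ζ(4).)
∏ = 13/9

The primes p ≤ 6 are [2, 3, 5]. For each, (1 + 1/p^2) = (p^2 + 1)/p^2. Multiplying these fractions over p ∈ [2, 3, 5] gives 13/9. (In the limit P → ∞ this tends to ζ(2)/ζ(4).)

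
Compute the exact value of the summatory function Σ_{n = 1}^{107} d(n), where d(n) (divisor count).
Σ_{n ≤ 107} d(n) = 516

Compute d(n) for each 1 ≤ n ≤ 107: d(1) = 1, d(2) = 2, d(3) = 2, d(4) = 3, d(5) = 2, d(6) = 4, d(7) = 2, d(8) = 4, d(9) = 3, d(10) = 4, d(11) = 2, d(12) = 6, d(13) = 2, d(14) = 4, d(15) = 4, d(16) = 5, d(17) = 2, d(18) = 6, d(19) = 2, d(20) = 6, d(21) = 4, d(22) = 4, d(23) = 2, d(24) = 8, d(25) = 3, d(26) = 4, d(27) = 4, d(28) = 6, d(29) = 2, d(30) = 8, d(31) = 2, d(32) = 6, d(33) = 4, d(34) = 4, d(35) = 4, d(36) = 9, d(37) = 2, d(38) = 4, d(39) = 4, d(40) = 8, d(41) = 2, d(42) = 8, d(43) = 2, d(44) = 6, d(45) = 6, d(46) = 4, d(47) = 2, d(48) = 10, d(49) = 3, d(50) = 6, d(51) = 4, d(52) = 6, d(53) = 2, d(54) = 8, d(55) = 4, d(56) = 8, d(57) = 4, d(58) = 4, d(59) = 2, d(60) = 12, d(61) = 2, d(62) = 4, d(63) = 6, d(64) = 7, d(65) = 4, d(66) = 8, d(67) = 2, d(68) = 6, d(69) = 4, d(70) = 8, d(71) = 2, d(72) = 12, d(73) = 2, d(74) = 4, d(75) = 6, d(76) = 6, d(77) = 4, d(78) = 8, d(79) = 2, d(80) = 10, d(81) = 5, d(82) = 4, d(83) = 2, d(84) = 12, d(85) = 4, d(86) = 4, d(87) = 4, d(88) = 8, d(89) = 2, d(90) = 12, d(91) = 4, d(92) = 6, d(93) = 4, d(94) = 4, d(95) = 4, d(96) = 12, d(97) = 2, d(98) = 6, d(99) = 6, d(100) = 9, d(101) = 2, d(102) = 8, d(103) = 2, d(104) = 8, d(105) = 8, d(106) = 4, d(107) = 2. Summing all 107 values: 516. (Dirichlet's divisor formula: Σ_{n ≤ x} d(n) = x ln(x) + (2γ − 1) x + O(√x). For x = 107, the asymptotic estimate is ≈ 516.52.)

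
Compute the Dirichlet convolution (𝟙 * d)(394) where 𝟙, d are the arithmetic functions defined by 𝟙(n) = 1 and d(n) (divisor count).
(𝟙 * d)(394) = 9

Divisors of 394: [1, 2, 197, 394]. For each d | 394:
  d = 1: 𝟙(1) · d(394/1) = 1 · 4 = 4
  d = 2: 𝟙(2) · d(394/2) = 1 · 2 = 2
  d = 197: 𝟙(197) · d(394/197) = 1 · 2 = 2
  d = 394: 𝟙(394) · d(394/394) = 1 · 1 = 1
Summing: (𝟙 * d)(394) = 4 + 2 + 2 + 1 = 9.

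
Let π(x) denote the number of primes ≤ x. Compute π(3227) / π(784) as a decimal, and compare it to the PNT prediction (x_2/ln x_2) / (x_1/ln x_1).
π(3227)/π(784) = 456/137 ≈ 3.3285;  PNT prediction ≈ 3.3952.

π(784) = 137 and π(3227) = 456, so π(3227)/π(784) ≈ 3.3285. The PNT-predicted ratio is (3227/ln(3227)) / (784/ln(784)) ≈ 3.3952. The two agree to within a few percent, as expected.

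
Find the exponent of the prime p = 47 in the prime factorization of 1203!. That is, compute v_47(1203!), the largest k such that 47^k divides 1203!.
v_47(1203!) = 25

Legendre's formula: v_p(n!) = Σ_{k ≥ 1} ⌊n / p^k⌋. For p = 47, n = 1203, the terms are:
  ⌊1203/47^1⌋ = ⌊1203/47⌋ = 25
(the next term ⌊1203/47^2⌋ = 0, terminating the sum). Summing: v_47(1203!) = 25 = 25.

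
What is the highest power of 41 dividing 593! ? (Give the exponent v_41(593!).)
v_41(593!) = 14

Legendre's formula: v_p(n!) = Σ_{k ≥ 1} ⌊n / p^k⌋. For p = 41, n = 593, the terms are:
  ⌊593/41^1⌋ = ⌊593/41⌋ = 14
(the next term ⌊593/41^2⌋ = 0, terminating the sum). Summing: v_41(593!) = 14 = 14.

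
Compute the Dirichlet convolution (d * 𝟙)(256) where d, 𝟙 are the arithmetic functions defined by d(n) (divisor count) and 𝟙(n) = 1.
(d * 𝟙)(256) = 45

Divisors of 256: [1, 2, 4, 8, 16, 32, 64, 128, 256]. For each d | 256:
  d = 1: d(1) · 𝟙(256/1) = 1 · 1 = 1
  d = 2: d(2) · 𝟙(256/2) = 2 · 1 = 2
  d = 4: d(4) · 𝟙(256/4) = 3 · 1 = 3
  d = 8: d(8) · 𝟙(256/8) = 4 · 1 = 4
  d = 16: d(16) · 𝟙(256/16) = 5 · 1 = 5
  d = 32: d(32) · 𝟙(256/32) = 6 · 1 = 6
  d = 64: d(64) · 𝟙(256/64) = 7 · 1 = 7
  d = 128: d(128) · 𝟙(256/128) = 8 · 1 = 8
  d = 256: d(256) · 𝟙(256/256) = 9 · 1 = 9
Summing: (d * 𝟙)(256) = 1 + 2 + 3 + 4 + 5 + 6 + 7 + 8 + 9 = 45.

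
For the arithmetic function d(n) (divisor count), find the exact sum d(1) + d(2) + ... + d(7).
Σ_{n ≤ 7} d(n) = 16

Compute d(n) for each 1 ≤ n ≤ 7: d(1) = 1, d(2) = 2, d(3) = 2, d(4) = 3, d(5) = 2, d(6) = 4, d(7) = 2. Summing all 7 values: 16. (Dirichlet's divisor formula: Σ_{n ≤ x} d(n) = x ln(x) + (2γ − 1) x + O(√x). For x = 7, the asymptotic estimate is ≈ 14.70.)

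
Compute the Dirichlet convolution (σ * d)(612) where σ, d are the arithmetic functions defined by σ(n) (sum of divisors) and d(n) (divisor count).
(σ * d)(612) = 7680

Divisors of 612: [1, 2, 3, 4, 6, 9, 12, 17, 18, 34, 36, 51, 68, 102, 153, 204, 306, 612]. For each d | 612:
  d = 1: σ(1) · d(612/1) = 1 · 18 = 18
  d = 2: σ(2) · d(612/2) = 3 · 12 = 36
  d = 3: σ(3) · d(612/3) = 4 · 12 = 48
  d = 4: σ(4) · d(612/4) = 7 · 6 = 42
  d = 6: σ(6) · d(612/6) = 12 · 8 = 96
  d = 9: σ(9) · d(612/9) = 13 · 6 = 78
  d = 12: σ(12) · d(612/12) = 28 · 4 = 112
  d = 17: σ(17) · d(612/17) = 18 · 9 = 162
  d = 18: σ(18) · d(612/18) = 39 · 4 = 156
  d = 34: σ(34) · d(612/34) = 54 · 6 = 324
  d = 36: σ(36) · d(612/36) = 91 · 2 = 182
  d = 51: σ(51) · d(612/51) = 72 · 6 = 432
  d = 68: σ(68) · d(612/68) = 126 · 3 = 378
  d = 102: σ(102) · d(612/102) = 216 · 4 = 864
  d = 153: σ(153) · d(612/153) = 234 · 3 = 702
  d = 204: σ(204) · d(612/204) = 504 · 2 = 1008
  d = 306: σ(306) · d(612/306) = 702 · 2 = 1404
  d = 612: σ(612) · d(612/612) = 1638 · 1 = 1638
Summing: (σ * d)(612) = 18 + 36 + 48 + 42 + 96 + 78 + 112 + 162 + 156 + 324 + 182 + 432 + 378 + 864 + 702 + 1008 + 1404 + 1638 = 7680.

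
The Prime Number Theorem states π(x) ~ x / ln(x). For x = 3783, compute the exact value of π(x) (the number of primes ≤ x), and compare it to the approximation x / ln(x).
π(3783) = 526;  x/ln(x) ≈ 459.20;  relative error ≈ 12.70%.

Directly count primes up to 3783: π(3783) = 526. The PNT approximation gives 3783/ln(3783) ≈ 3783/8.23827 ≈ 459.20. Relative error (π(x) − x/ln(x)) / π(x) ≈ 12.70%; the approximation is known to undercount slightly (Li(x) is a better estimate).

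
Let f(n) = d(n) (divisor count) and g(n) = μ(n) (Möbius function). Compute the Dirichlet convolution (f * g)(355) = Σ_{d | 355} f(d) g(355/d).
(d * μ)(355) = 1

Divisors of 355: [1, 5, 71, 355]. For each d | 355:
  d = 1: d(1) · μ(355/1) = 1 · 1 = 1
  d = 5: d(5) · μ(355/5) = 2 · -1 = -2
  d = 71: d(71) · μ(355/71) = 2 · -1 = -2
  d = 355: d(355) · μ(355/355) = 4 · 1 = 4
Summing: (d * μ)(355) = 1 + -2 + -2 + 4 = 1.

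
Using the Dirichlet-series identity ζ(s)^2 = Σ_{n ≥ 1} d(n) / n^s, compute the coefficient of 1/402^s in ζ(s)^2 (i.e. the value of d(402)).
d(402) = 8

ζ(s)^2 = (Σ 1/m^s)(Σ 1/k^s). The coefficient of 1/n^s in the product is the number of ordered pairs (m, k) with mk = n, which equals d(n). For n = 402, divisors are [1, 2, 3, 6, 67, 134, 201, 402], so d(402) = 8.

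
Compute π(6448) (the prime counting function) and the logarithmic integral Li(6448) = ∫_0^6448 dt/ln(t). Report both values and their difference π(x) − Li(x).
π(6448) = 836;  Li(6448) ≈ 851.70;  π(x) − Li(x) ≈ -15.70.

Direct count of primes ≤ 6448 gives π(6448) = 836. Numerical evaluation of the logarithmic integral gives Li(6448) ≈ 851.70. The difference π(x) − Li(x) ≈ -15.70 is typically negative for small/moderate x (Li(x) overestimates), though Littlewood's theorem shows this sign changes infinitely often.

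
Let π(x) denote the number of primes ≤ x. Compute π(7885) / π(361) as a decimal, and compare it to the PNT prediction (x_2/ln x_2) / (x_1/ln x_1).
π(7885)/π(361) = 997/72 ≈ 13.8472;  PNT prediction ≈ 14.3352.

π(361) = 72 and π(7885) = 997, so π(7885)/π(361) ≈ 13.8472. The PNT-predicted ratio is (7885/ln(7885)) / (361/ln(361)) ≈ 14.3352. The two agree to within a few percent, as expected.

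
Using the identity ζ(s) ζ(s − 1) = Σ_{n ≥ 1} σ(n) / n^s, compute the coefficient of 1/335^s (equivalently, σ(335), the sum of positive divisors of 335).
σ(335) = 408

In the product (Σ m^0/m^s)(Σ k / k^s) = Σ (Σ_{d | n} d) / n^s, the coefficient of 1/n^s is σ(n) = Σ_{d | n} d. For n = 335, divisors are [1, 5, 67, 335]; summing: σ(335) = 408.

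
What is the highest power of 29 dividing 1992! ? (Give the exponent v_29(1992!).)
v_29(1992!) = 70

Legendre's formula: v_p(n!) = Σ_{k ≥ 1} ⌊n / p^k⌋. For p = 29, n = 1992, the terms are:
  ⌊1992/29^1⌋ = ⌊1992/29⌋ = 68
  ⌊1992/29^2⌋ = ⌊1992/841⌋ = 2
(the next term ⌊1992/29^3⌋ = 0, terminating the sum). Summing: v_29(1992!) = 68 + 2 = 70.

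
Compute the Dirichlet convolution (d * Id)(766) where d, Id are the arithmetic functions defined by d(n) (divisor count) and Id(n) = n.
(d * Id)(766) = 1540

Divisors of 766: [1, 2, 383, 766]. For each d | 766:
  d = 1: d(1) · Id(766/1) = 1 · 766 = 766
  d = 2: d(2) · Id(766/2) = 2 · 383 = 766
  d = 383: d(383) · Id(766/383) = 2 · 2 = 4
  d = 766: d(766) · Id(766/766) = 4 · 1 = 4
Summing: (d * Id)(766) = 766 + 766 + 4 + 4 = 1540.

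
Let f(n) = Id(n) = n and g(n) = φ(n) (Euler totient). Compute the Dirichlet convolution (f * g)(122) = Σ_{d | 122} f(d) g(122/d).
(Id * φ)(122) = 363

Divisors of 122: [1, 2, 61, 122]. For each d | 122:
  d = 1: Id(1) · φ(122/1) = 1 · 60 = 60
  d = 2: Id(2) · φ(122/2) = 2 · 60 = 120
  d = 61: Id(61) · φ(122/61) = 61 · 1 = 61
  d = 122: Id(122) · φ(122/122) = 122 · 1 = 122
Summing: (Id * φ)(122) = 60 + 120 + 61 + 122 = 363.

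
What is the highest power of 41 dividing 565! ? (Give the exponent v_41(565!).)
v_41(565!) = 13

Legendre's formula: v_p(n!) = Σ_{k ≥ 1} ⌊n / p^k⌋. For p = 41, n = 565, the terms are:
  ⌊565/41^1⌋ = ⌊565/41⌋ = 13
(the next term ⌊565/41^2⌋ = 0, terminating the sum). Summing: v_41(565!) = 13 = 13.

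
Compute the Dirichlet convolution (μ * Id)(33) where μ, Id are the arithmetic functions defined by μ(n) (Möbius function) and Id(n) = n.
(μ * Id)(33) = 20

Divisors of 33: [1, 3, 11, 33]. For each d | 33:
  d = 1: μ(1) · Id(33/1) = 1 · 33 = 33
  d = 3: μ(3) · Id(33/3) = -1 · 11 = -11
  d = 11: μ(11) · Id(33/11) = -1 · 3 = -3
  d = 33: μ(33) · Id(33/33) = 1 · 1 = 1
Summing: (μ * Id)(33) = 33 + -11 + -3 + 1 = 20.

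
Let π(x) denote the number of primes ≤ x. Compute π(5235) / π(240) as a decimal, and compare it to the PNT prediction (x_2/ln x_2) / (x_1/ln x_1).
π(5235)/π(240) = 696/52 ≈ 13.3846;  PNT prediction ≈ 13.9606.

π(240) = 52 and π(5235) = 696, so π(5235)/π(240) ≈ 13.3846. The PNT-predicted ratio is (5235/ln(5235)) / (240/ln(240)) ≈ 13.9606. The two agree to within a few percent, as expected.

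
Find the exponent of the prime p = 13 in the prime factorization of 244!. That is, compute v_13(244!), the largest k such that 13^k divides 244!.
v_13(244!) = 19

Legendre's formula: v_p(n!) = Σ_{k ≥ 1} ⌊n / p^k⌋. For p = 13, n = 244, the terms are:
  ⌊244/13^1⌋ = ⌊244/13⌋ = 18
  ⌊244/13^2⌋ = ⌊244/169⌋ = 1
(the next term ⌊244/13^3⌋ = 0, terminating the sum). Summing: v_13(244!) = 18 + 1 = 19.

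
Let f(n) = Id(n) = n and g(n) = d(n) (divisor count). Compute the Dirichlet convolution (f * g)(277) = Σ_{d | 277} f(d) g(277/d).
(Id * d)(277) = 279

Divisors of 277: [1, 277]. For each d | 277:
  d = 1: Id(1) · d(277/1) = 1 · 2 = 2
  d = 277: Id(277) · d(277/277) = 277 · 1 = 277
Summing: (Id * d)(277) = 2 + 277 = 279.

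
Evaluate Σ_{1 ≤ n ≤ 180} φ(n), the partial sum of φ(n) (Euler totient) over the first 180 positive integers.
Σ_{n ≤ 180} φ(n) = 9880

Compute φ(n) for each 1 ≤ n ≤ 180: φ(1) = 1, φ(2) = 1, φ(3) = 2, φ(4) = 2, φ(5) = 4, φ(6) = 2, φ(7) = 6, φ(8) = 4, φ(9) = 6, φ(10) = 4, φ(11) = 10, φ(12) = 4, φ(13) = 12, φ(14) = 6, φ(15) = 8, φ(16) = 8, φ(17) = 16, φ(18) = 6, φ(19) = 18, φ(20) = 8, φ(21) = 12, φ(22) = 10, φ(23) = 22, φ(24) = 8, φ(25) = 20, φ(26) = 12, φ(27) = 18, φ(28) = 12, φ(29) = 28, φ(30) = 8, φ(31) = 30, φ(32) = 16, φ(33) = 20, φ(34) = 16, φ(35) = 24, φ(36) = 12, φ(37) = 36, φ(38) = 18, φ(39) = 24, φ(40) = 16, φ(41) = 40, φ(42) = 12, φ(43) = 42, φ(44) = 20, φ(45) = 24, φ(46) = 22, φ(47) = 46, φ(48) = 16, φ(49) = 42, φ(50) = 20, φ(51) = 32, φ(52) = 24, φ(53) = 52, φ(54) = 18, φ(55) = 40, φ(56) = 24, φ(57) = 36, φ(58) = 28, φ(59) = 58, φ(60) = 16, φ(61) = 60, φ(62) = 30, φ(63) = 36, φ(64) = 32, φ(65) = 48, φ(66) = 20, φ(67) = 66, φ(68) = 32, φ(69) = 44, φ(70) = 24, φ(71) = 70, φ(72) = 24, φ(73) = 72, φ(74) = 36, φ(75) = 40, φ(76) = 36, φ(77) = 60, φ(78) = 24, φ(79) = 78, φ(80) = 32, φ(81) = 54, φ(82) = 40, φ(83) = 82, φ(84) = 24, φ(85) = 64, φ(86) = 42, φ(87) = 56, φ(88) = 40, φ(89) = 88, φ(90) = 24, φ(91) = 72, φ(92) = 44, φ(93) = 60, φ(94) = 46, φ(95) = 72, φ(96) = 32, φ(97) = 96, φ(98) = 42, φ(99) = 60, φ(100) = 40, φ(101) = 100, φ(102) = 32, φ(103) = 102, φ(104) = 48, φ(105) = 48, φ(106) = 52, φ(107) = 106, φ(108) = 36, φ(109) = 108, φ(110) = 40, φ(111) = 72, φ(112) = 48, φ(113) = 112, φ(114) = 36, φ(115) = 88, φ(116) = 56, φ(117) = 72, φ(118) = 58, φ(119) = 96, φ(120) = 32, φ(121) = 110, φ(122) = 60, φ(123) = 80, φ(124) = 60, φ(125) = 100, φ(126) = 36, φ(127) = 126, φ(128) = 64, φ(129) = 84, φ(130) = 48, φ(131) = 130, φ(132) = 40, φ(133) = 108, φ(134) = 66, φ(135) = 72, φ(136) = 64, φ(137) = 136, φ(138) = 44, φ(139) = 138, φ(140) = 48, φ(141) = 92, φ(142) = 70, φ(143) = 120, φ(144) = 48, φ(145) = 112, φ(146) = 72, φ(147) = 84, φ(148) = 72, φ(149) = 148, φ(150) = 40, φ(151) = 150, φ(152) = 72, φ(153) = 96, φ(154) = 60, φ(155) = 120, φ(156) = 48, φ(157) = 156, φ(158) = 78, φ(159) = 104, φ(160) = 64, φ(161) = 132, φ(162) = 54, φ(163) = 162, φ(164) = 80, φ(165) = 80, φ(166) = 82, φ(167) = 166, φ(168) = 48, φ(169) = 156, φ(170) = 64, φ(171) = 108, φ(172) = 84, φ(173) = 172, φ(174) = 56, φ(175) = 120, φ(176) = 80, φ(177) = 116, φ(178) = 88, φ(179) = 178, φ(180) = 48. Summing all 180 values: 9880. (Average order: Σ_{n ≤ x} φ(n) ~ (3/π²) x². For x = 180, (3/π²)·180² ≈ 9848.42.)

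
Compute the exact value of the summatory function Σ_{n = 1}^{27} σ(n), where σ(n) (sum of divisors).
Σ_{n ≤ 27} σ(n) = 604

Compute σ(n) for each 1 ≤ n ≤ 27: σ(1) = 1, σ(2) = 3, σ(3) = 4, σ(4) = 7, σ(5) = 6, σ(6) = 12, σ(7) = 8, σ(8) = 15, σ(9) = 13, σ(10) = 18, σ(11) = 12, σ(12) = 28, σ(13) = 14, σ(14) = 24, σ(15) = 24, σ(16) = 31, σ(17) = 18, σ(18) = 39, σ(19) = 20, σ(20) = 42, σ(21) = 32, σ(22) = 36, σ(23) = 24, σ(24) = 60, σ(25) = 31, σ(26) = 42, σ(27) = 40. Summing all 27 values: 604. (Average order: Σ_{n ≤ x} σ(n) ~ (π²/12) x². For x = 27, (π²/12)·27² ≈ 599.58.)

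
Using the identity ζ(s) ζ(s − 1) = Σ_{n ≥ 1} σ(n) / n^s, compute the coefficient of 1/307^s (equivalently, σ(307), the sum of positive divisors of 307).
σ(307) = 308

In the product (Σ m^0/m^s)(Σ k / k^s) = Σ (Σ_{d | n} d) / n^s, the coefficient of 1/n^s is σ(n) = Σ_{d | n} d. For n = 307, divisors are [1, 307]; summing: σ(307) = 308.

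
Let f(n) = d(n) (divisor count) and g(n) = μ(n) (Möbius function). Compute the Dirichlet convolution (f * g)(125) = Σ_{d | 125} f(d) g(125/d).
(d * μ)(125) = 1

Divisors of 125: [1, 5, 25, 125]. For each d | 125:
  d = 1: d(1) · μ(125/1) = 1 · 0 = 0
  d = 5: d(5) · μ(125/5) = 2 · 0 = 0
  d = 25: d(25) · μ(125/25) = 3 · -1 = -3
  d = 125: d(125) · μ(125/125) = 4 · 1 = 4
Summing: (d * μ)(125) = 0 + 0 + -3 + 4 = 1.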